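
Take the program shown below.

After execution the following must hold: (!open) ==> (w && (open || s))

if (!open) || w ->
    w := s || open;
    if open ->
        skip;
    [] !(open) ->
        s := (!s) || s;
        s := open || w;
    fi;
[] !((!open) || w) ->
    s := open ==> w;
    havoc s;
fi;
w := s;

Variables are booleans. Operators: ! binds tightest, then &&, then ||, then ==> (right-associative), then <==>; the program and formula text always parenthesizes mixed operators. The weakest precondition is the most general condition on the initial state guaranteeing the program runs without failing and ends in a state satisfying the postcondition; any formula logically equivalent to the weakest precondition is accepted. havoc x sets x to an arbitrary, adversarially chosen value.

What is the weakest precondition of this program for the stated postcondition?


Working backward. After the program, (!open) ==> (w && (open || s)) must hold.
Before w := s: (!open) ==> (s && (open || s))
Then branch requires (open ==> ((!open) ==> (s && (open || s)))) && ((!open) ==> ((!open) ==> (open || s))); else branch requires open.
Before the if: (((!open) || w) ==> ((open ==> ((!open) ==> (s && (open || s)))) && ((!open) ==> ((!open) ==> (open || s))))) && ((!((!open) || w)) ==> open)
Answer: WP = (((!open) || w) ==> ((open ==> ((!open) ==> (s && (open || s)))) && ((!open) ==> ((!open) ==> (open || s))))) && ((!((!open) || w)) ==> open)


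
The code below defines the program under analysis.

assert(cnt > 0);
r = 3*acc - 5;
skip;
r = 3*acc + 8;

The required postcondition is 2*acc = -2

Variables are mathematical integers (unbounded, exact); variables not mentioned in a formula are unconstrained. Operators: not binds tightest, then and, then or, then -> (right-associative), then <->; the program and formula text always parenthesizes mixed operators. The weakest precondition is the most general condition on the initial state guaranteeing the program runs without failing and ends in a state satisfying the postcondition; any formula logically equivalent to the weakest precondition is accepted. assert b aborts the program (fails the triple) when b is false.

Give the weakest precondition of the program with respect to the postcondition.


Working backward. After the program, 2*acc = -2 must hold.
Before r := 3*acc + 8: 2*acc = -2
Before skip: 2*acc = -2
Before r := 3*acc - 5: 2*acc = -2
Before assert cnt > 0: cnt > 0 and 2*acc = -2
Answer: WP = cnt > 0 and 2*acc = -2


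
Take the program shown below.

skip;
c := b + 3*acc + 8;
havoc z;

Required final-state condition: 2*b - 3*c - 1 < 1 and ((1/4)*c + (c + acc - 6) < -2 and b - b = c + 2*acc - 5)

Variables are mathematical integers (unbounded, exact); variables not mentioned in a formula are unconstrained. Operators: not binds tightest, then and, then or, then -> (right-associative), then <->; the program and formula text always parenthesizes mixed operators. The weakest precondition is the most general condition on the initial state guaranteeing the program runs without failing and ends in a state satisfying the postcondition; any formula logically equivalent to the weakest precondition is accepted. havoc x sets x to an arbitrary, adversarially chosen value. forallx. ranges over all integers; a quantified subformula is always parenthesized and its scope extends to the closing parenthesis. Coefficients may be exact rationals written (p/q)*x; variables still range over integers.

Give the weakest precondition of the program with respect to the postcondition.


Working backward. After the program, the postcondition 2*b - 3*c - 1 < 1 and ((1/4)*c + (c + acc - 6) < -2 and b - b = c + 2*acc - 5) must hold; in canonical form it is 2*b < 3*c + 2 and acc + (5/4)*c < 4 and 2*acc + c = 5.
Before havoc z: 2*b < 3*c + 2 and acc + (5/4)*c < 4 and 2*acc + c = 5
Before c := b + 3*acc + 8: 9*acc + b > -26 and (19/4)*acc + (5/4)*b < -6 and 5*acc + b = -3
Before skip: 9*acc + b > -26 and (19/4)*acc + (5/4)*b < -6 and 5*acc + b = -3
Answer: WP = 9*acc + b > -26 and (19/4)*acc + (5/4)*b < -6 and 5*acc + b = -3


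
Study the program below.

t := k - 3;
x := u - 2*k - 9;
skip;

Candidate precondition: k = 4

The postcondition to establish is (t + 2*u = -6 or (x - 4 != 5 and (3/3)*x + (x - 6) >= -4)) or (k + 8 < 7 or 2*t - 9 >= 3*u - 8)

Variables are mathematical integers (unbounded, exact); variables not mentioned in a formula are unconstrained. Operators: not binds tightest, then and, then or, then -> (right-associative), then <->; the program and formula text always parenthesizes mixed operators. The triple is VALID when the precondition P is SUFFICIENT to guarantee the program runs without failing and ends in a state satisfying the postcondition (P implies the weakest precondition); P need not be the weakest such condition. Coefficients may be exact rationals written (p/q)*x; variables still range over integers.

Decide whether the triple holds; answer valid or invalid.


Working backward. After the program, the postcondition (t + 2*u = -6 or (x - 4 != 5 and (3/3)*x + (x - 6) >= -4)) or (k + 8 < 7 or 2*t - 9 >= 3*u - 8) must hold; in canonical form it is t + 2*u = -6 or (x != 9 and 2*x >= 2) or k < -1 or 2*t >= 3*u + 1.
Before skip: t + 2*u = -6 or (x != 9 and 2*x >= 2) or k < -1 or 2*t >= 3*u + 1
Before x := u - 2*k - 9: t + 2*u = -6 or (u != 2*k + 18 and 2*u >= 4*k + 20) or k < -1 or 2*t >= 3*u + 1
Before t := k - 3: k + 2*u = -3 or (u != 2*k + 18 and 2*u >= 4*k + 20) or k < -1 or 2*k >= 3*u + 7
The weakest precondition is k + 2*u = -3 or (u != 2*k + 18 and 2*u >= 4*k + 20) or k < -1 or 2*k >= 3*u + 7.
Check whether k = 4 implies it.
Countermodel: at the initial state k = 4, u = 26, the precondition holds but the weakest precondition fails.
Answer: invalid


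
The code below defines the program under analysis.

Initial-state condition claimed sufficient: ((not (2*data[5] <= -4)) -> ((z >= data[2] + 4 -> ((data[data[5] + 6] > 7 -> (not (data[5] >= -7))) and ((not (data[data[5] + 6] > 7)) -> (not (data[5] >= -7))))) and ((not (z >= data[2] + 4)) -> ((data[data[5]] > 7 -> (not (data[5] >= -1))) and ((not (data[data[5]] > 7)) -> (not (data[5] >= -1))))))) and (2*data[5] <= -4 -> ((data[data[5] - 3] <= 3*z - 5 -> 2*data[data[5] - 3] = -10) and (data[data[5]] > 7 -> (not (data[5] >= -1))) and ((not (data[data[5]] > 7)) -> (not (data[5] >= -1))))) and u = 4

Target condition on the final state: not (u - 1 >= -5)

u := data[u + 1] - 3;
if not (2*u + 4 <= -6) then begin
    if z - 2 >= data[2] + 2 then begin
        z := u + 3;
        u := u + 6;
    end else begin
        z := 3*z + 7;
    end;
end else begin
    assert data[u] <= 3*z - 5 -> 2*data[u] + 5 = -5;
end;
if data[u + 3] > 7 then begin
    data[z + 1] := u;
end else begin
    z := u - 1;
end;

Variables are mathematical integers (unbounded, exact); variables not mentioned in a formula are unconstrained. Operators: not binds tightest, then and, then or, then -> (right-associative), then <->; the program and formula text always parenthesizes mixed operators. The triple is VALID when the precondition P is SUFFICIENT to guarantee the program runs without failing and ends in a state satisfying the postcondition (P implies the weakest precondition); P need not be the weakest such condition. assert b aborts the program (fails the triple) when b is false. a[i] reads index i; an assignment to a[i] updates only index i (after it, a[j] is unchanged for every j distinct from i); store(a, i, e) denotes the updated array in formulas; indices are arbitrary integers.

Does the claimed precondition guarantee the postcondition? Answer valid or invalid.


Working backward. After the program, the postcondition not (u - 1 >= -5) must hold; in canonical form it is not (u >= -4).
Then branch requires not (u >= -4); else branch requires not (u >= -4).
Before the if: (data[u + 3] > 7 -> (not (u >= -4))) and ((not (data[u + 3] > 7)) -> (not (u >= -4)))
Then branch requires (z >= data[2] + 4 -> ((data[u + 9] > 7 -> (not (u >= -10))) and ((not (data[u + 9] > 7)) -> (not (u >= -10))))) and ((not (z >= data[2] + 4)) -> ((data[u + 3] > 7 -> (not (u >= -4))) and ((not (data[u + 3] > 7)) -> (not (u >= -4))))); else branch requires (data[u] <= 3*z - 5 -> 2*data[u] = -10) and (data[u + 3] > 7 -> (not (u >= -4))) and ((not (data[u + 3] > 7)) -> (not (u >= -4))).
Before the if: ((not (2*u <= -10)) -> ((z >= data[2] + 4 -> ((data[u + 9] > 7 -> (not (u >= -10))) and ((not (data[u + 9] > 7)) -> (not (u >= -10))))) and ((not (z >= data[2] + 4)) -> ((data[u + 3] > 7 -> (not (u >= -4))) and ((not (data[u + 3] > 7)) -> (not (u >= -4))))))) and (2*u <= -10 -> ((data[u] <= 3*z - 5 -> 2*data[u] = -10) and (data[u + 3] > 7 -> (not (u >= -4))) and ((not (data[u + 3] > 7)) -> (not (u >= -4)))))
Before u := data[u + 1] - 3: ((not (2*data[u + 1] <= -4)) -> ((z >= data[2] + 4 -> ((data[data[u + 1] + 6] > 7 -> (not (data[u + 1] >= -7))) and ((not (data[data[u + 1] + 6] > 7)) -> (not (data[u + 1] >= -7))))) and ((not (z >= data[2] + 4)) -> ((data[data[u + 1]] > 7 -> (not (data[u + 1] >= -1))) and ((not (data[data[u + 1]] > 7)) -> (not (data[u + 1] >= -1))))))) and (2*data[u + 1] <= -4 -> ((data[data[u + 1] - 3] <= 3*z - 5 -> 2*data[data[u + 1] - 3] = -10) and (data[data[u + 1]] > 7 -> (not (data[u + 1] >= -1))) and ((not (data[data[u + 1]] > 7)) -> (not (data[u + 1] >= -1)))))
The weakest precondition is ((not (2*data[u + 1] <= -4)) -> ((z >= data[2] + 4 -> ((data[data[u + 1] + 6] > 7 -> (not (data[u + 1] >= -7))) and ((not (data[data[u + 1] + 6] > 7)) -> (not (data[u + 1] >= -7))))) and ((not (z >= data[2] + 4)) -> ((data[data[u + 1]] > 7 -> (not (data[u + 1] >= -1))) and ((not (data[data[u + 1]] > 7)) -> (not (data[u + 1] >= -1))))))) and (2*data[u + 1] <= -4 -> ((data[data[u + 1] - 3] <= 3*z - 5 -> 2*data[data[u + 1] - 3] = -10) and (data[data[u + 1]] > 7 -> (not (data[u + 1] >= -1))) and ((not (data[data[u + 1]] > 7)) -> (not (data[u + 1] >= -1))))).
Check whether ((not (2*data[5] <= -4)) -> ((z >= data[2] + 4 -> ((data[data[5] + 6] > 7 -> (not (data[5] >= -7))) and ((not (data[data[5] + 6] > 7)) -> (not (data[5] >= -7))))) and ((not (z >= data[2] + 4)) -> ((data[data[5]] > 7 -> (not (data[5] >= -1))) and ((not (data[data[5]] > 7)) -> (not (data[5] >= -1))))))) and (2*data[5] <= -4 -> ((data[data[5] - 3] <= 3*z - 5 -> 2*data[data[5] - 3] = -10) and (data[data[5]] > 7 -> (not (data[5] >= -1))) and ((not (data[data[5]] > 7)) -> (not (data[5] >= -1))))) and u = 4 implies it.
Every state satisfying the precondition satisfies the weakest precondition: the implication holds.
Answer: valid


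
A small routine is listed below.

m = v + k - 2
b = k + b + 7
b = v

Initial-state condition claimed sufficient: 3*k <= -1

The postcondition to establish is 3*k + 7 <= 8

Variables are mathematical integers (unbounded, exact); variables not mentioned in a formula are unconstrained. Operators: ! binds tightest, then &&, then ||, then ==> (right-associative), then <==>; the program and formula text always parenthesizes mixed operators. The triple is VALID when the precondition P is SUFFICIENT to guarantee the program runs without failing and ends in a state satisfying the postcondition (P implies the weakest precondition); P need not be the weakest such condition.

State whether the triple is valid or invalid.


Working backward. After the program, the postcondition 3*k + 7 <= 8 must hold; in canonical form it is 3*k <= 1.
Before b := v: 3*k <= 1
Before b := k + b + 7: 3*k <= 1
Before m := v + k - 2: 3*k <= 1
The weakest precondition is 3*k <= 1.
Check whether 3*k <= -1 implies it.
Every state satisfying the precondition satisfies the weakest precondition: the implication holds.
Answer: valid


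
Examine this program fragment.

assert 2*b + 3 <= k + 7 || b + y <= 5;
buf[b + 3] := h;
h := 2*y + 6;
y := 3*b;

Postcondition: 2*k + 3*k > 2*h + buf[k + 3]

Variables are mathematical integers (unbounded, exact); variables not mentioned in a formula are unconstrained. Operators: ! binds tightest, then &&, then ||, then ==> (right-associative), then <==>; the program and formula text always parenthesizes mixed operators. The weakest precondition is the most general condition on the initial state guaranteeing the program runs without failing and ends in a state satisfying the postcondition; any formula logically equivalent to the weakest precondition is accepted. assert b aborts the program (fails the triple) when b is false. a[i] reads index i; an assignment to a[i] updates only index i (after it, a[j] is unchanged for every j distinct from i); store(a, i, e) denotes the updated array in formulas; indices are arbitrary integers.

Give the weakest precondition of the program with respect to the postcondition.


Working backward. After the program, the postcondition 2*k + 3*k > 2*h + buf[k + 3] must hold; in canonical form it is 5*k > buf[k + 3] + 2*h.
Before y := 3*b: 5*k > buf[k + 3] + 2*h
Before h := 2*y + 6: 5*k > buf[k + 3] + 4*y + 12
Before buf[b + 3] := h: 5*k > store(buf, b + 3, h)[k + 3] + 4*y + 12
Before assert 2*b + 3 <= k + 7 || b + y <= 5: (2*b <= k + 4 || b + y <= 5) && 5*k > store(buf, b + 3, h)[k + 3] + 4*y + 12
Answer: WP = (2*b <= k + 4 || b + y <= 5) && 5*k > store(buf, b + 3, h)[k + 3] + 4*y + 12


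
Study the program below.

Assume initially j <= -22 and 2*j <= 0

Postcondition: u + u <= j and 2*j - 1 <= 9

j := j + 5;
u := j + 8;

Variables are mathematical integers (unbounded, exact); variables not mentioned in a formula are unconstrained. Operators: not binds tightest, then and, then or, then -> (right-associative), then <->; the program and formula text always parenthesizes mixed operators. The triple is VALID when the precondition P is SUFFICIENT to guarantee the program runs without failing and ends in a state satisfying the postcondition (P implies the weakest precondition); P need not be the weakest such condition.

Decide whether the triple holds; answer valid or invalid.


Working backward. After the program, the postcondition u + u <= j and 2*j - 1 <= 9 must hold; in canonical form it is 2*u <= j and 2*j <= 10.
Before u := j + 8: j <= -16 and 2*j <= 10
Before j := j + 5: j <= -21 and 2*j <= 0
The weakest precondition is j <= -21 and 2*j <= 0.
Check whether j <= -22 and 2*j <= 0 implies it.
Every state satisfying the precondition satisfies the weakest precondition: the implication holds.
Answer: valid


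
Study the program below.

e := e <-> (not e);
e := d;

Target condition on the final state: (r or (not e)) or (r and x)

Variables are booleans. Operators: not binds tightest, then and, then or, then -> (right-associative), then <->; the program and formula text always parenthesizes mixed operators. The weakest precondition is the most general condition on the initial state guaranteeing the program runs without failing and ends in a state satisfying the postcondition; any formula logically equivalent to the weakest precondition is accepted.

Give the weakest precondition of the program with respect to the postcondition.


Working backward. After the program, the postcondition (r or (not e)) or (r and x) must hold; in canonical form it is r or (not e) or (r and x).
Before e := d: r or (not d) or (r and x)
Before e := e <-> (not e): r or (not d) or (r and x)
Answer: WP = r or (not d) or (r and x)


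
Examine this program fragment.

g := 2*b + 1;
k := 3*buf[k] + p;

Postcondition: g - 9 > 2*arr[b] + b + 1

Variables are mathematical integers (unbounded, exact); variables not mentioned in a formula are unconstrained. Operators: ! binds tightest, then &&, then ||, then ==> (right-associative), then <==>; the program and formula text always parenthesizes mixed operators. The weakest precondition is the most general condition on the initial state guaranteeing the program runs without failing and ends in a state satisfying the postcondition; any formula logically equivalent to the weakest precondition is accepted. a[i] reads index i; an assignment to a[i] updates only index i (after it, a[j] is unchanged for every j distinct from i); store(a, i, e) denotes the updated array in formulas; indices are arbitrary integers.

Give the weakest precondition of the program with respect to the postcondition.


Working backward. After the program, the postcondition g - 9 > 2*arr[b] + b + 1 must hold; in canonical form it is g > 2*arr[b] + b + 10.
Before k := 3*buf[k] + p: g > 2*arr[b] + b + 10
Before g := 2*b + 1: b > 2*arr[b] + 9
Answer: WP = b > 2*arr[b] + 9


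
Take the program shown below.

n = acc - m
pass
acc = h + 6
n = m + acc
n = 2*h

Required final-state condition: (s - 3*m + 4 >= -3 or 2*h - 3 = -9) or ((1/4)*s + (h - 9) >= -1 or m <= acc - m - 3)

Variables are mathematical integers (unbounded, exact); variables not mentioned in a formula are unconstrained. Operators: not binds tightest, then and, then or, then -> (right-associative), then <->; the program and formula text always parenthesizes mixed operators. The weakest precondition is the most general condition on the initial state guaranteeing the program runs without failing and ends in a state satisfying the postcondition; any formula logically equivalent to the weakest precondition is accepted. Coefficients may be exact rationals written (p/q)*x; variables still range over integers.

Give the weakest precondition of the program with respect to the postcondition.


Working backward. After the program, the postcondition (s - 3*m + 4 >= -3 or 2*h - 3 = -9) or ((1/4)*s + (h - 9) >= -1 or m <= acc - m - 3) must hold; in canonical form it is s >= 3*m - 7 or 2*h = -6 or h + (1/4)*s >= 8 or 2*m <= acc - 3.
Before n := 2*h: s >= 3*m - 7 or 2*h = -6 or h + (1/4)*s >= 8 or 2*m <= acc - 3
Before n := m + acc: s >= 3*m - 7 or 2*h = -6 or h + (1/4)*s >= 8 or 2*m <= acc - 3
Before acc := h + 6: s >= 3*m - 7 or 2*h = -6 or h + (1/4)*s >= 8 or 2*m <= h + 3
Before skip: s >= 3*m - 7 or 2*h = -6 or h + (1/4)*s >= 8 or 2*m <= h + 3
Before n := acc - m: s >= 3*m - 7 or 2*h = -6 or h + (1/4)*s >= 8 or 2*m <= h + 3
Answer: WP = s >= 3*m - 7 or 2*h = -6 or h + (1/4)*s >= 8 or 2*m <= h + 3


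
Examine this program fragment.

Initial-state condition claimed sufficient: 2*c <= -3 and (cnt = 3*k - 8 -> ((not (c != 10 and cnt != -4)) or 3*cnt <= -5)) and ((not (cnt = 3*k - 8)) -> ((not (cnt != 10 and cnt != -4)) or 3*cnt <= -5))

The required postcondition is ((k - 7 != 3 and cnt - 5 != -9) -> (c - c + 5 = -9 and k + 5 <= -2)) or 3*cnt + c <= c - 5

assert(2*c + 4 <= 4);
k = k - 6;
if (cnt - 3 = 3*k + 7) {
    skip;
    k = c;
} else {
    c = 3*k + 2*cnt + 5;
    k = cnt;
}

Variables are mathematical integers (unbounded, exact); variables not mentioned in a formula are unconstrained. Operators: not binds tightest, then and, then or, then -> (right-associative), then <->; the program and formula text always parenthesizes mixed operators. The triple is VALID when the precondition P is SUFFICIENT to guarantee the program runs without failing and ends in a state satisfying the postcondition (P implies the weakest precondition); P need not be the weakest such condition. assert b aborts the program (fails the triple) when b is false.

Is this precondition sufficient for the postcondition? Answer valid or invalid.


Working backward. After the program, the postcondition ((k - 7 != 3 and cnt - 5 != -9) -> (c - c + 5 = -9 and k + 5 <= -2)) or 3*cnt + c <= c - 5 must hold; in canonical form it is (not (k != 10 and cnt != -4)) or 3*cnt <= -5.
Then branch requires (not (c != 10 and cnt != -4)) or 3*cnt <= -5; else branch requires (not (cnt != 10 and cnt != -4)) or 3*cnt <= -5.
Before the if: (cnt = 3*k + 10 -> ((not (c != 10 and cnt != -4)) or 3*cnt <= -5)) and ((not (cnt = 3*k + 10)) -> ((not (cnt != 10 and cnt != -4)) or 3*cnt <= -5))
Before k := k - 6: (cnt = 3*k - 8 -> ((not (c != 10 and cnt != -4)) or 3*cnt <= -5)) and ((not (cnt = 3*k - 8)) -> ((not (cnt != 10 and cnt != -4)) or 3*cnt <= -5))
Before assert 2*c + 4 <= 4: 2*c <= 0 and (cnt = 3*k - 8 -> ((not (c != 10 and cnt != -4)) or 3*cnt <= -5)) and ((not (cnt = 3*k - 8)) -> ((not (cnt != 10 and cnt != -4)) or 3*cnt <= -5))
The weakest precondition is 2*c <= 0 and (cnt = 3*k - 8 -> ((not (c != 10 and cnt != -4)) or 3*cnt <= -5)) and ((not (cnt = 3*k - 8)) -> ((not (cnt != 10 and cnt != -4)) or 3*cnt <= -5)).
Check whether 2*c <= -3 and (cnt = 3*k - 8 -> ((not (c != 10 and cnt != -4)) or 3*cnt <= -5)) and ((not (cnt = 3*k - 8)) -> ((not (cnt != 10 and cnt != -4)) or 3*cnt <= -5)) implies it.
Every state satisfying the precondition satisfies the weakest precondition: the implication holds.
Answer: valid


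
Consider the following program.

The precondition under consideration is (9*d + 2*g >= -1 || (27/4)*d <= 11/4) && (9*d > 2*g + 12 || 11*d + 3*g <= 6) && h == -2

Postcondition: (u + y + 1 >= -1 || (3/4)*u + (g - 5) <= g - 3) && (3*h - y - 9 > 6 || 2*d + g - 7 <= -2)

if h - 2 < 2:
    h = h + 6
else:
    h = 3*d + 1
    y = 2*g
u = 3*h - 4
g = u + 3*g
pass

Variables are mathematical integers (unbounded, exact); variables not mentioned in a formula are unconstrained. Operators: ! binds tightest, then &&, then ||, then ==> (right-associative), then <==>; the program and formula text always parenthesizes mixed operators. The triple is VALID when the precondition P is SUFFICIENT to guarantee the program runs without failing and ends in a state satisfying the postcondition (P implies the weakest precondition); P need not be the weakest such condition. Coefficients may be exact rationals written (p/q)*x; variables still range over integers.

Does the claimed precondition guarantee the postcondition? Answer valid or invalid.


Working backward. After the program, the postcondition (u + y + 1 >= -1 || (3/4)*u + (g - 5) <= g - 3) && (3*h - y - 9 > 6 || 2*d + g - 7 <= -2) must hold; in canonical form it is (u + y >= -2 || (3/4)*u <= 2) && (3*h > y + 15 || 2*d + g <= 5).
Before skip: (u + y >= -2 || (3/4)*u <= 2) && (3*h > y + 15 || 2*d + g <= 5)
Before g := u + 3*g: (u + y >= -2 || (3/4)*u <= 2) && (3*h > y + 15 || 2*d + 3*g + u <= 5)
Before u := 3*h - 4: (3*h + y >= 2 || (9/4)*h <= 5) && (3*h > y + 15 || 2*d + 3*g + 3*h <= 9)
Then branch requires (3*h + y >= -16 || (9/4)*h <= -17/2) && (3*h > y - 3 || 2*d + 3*g + 3*h <= -9); else branch requires (9*d + 2*g >= -1 || (27/4)*d <= 11/4) && (9*d > 2*g + 12 || 11*d + 3*g <= 6).
Before the if: (h < 4 ==> ((3*h + y >= -16 || (9/4)*h <= -17/2) && (3*h > y - 3 || 2*d + 3*g + 3*h <= -9))) && ((!(h < 4)) ==> ((9*d + 2*g >= -1 || (27/4)*d <= 11/4) && (9*d > 2*g + 12 || 11*d + 3*g <= 6)))
The weakest precondition is (h < 4 ==> ((3*h + y >= -16 || (9/4)*h <= -17/2) && (3*h > y - 3 || 2*d + 3*g + 3*h <= -9))) && ((!(h < 4)) ==> ((9*d + 2*g >= -1 || (27/4)*d <= 11/4) && (9*d > 2*g + 12 || 11*d + 3*g <= 6))).
Check whether (9*d + 2*g >= -1 || (27/4)*d <= 11/4) && (9*d > 2*g + 12 || 11*d + 3*g <= 6) && h == -2 implies it.
Countermodel: at the initial state d = 2, g = -2, h = -2, y = -11, the precondition holds but the weakest precondition fails.
Answer: invalid


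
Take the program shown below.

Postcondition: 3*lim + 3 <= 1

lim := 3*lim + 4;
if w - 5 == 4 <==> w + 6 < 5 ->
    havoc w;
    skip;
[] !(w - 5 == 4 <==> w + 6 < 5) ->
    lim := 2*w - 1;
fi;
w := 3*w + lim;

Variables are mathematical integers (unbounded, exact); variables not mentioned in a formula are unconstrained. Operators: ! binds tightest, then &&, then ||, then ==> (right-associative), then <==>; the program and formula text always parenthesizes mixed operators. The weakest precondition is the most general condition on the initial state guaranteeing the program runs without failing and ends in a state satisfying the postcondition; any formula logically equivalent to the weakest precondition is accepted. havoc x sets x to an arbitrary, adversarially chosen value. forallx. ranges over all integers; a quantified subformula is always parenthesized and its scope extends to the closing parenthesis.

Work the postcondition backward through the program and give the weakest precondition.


Working backward. After the program, the postcondition 3*lim + 3 <= 1 must hold; in canonical form it is 3*lim <= -2.
Before w := 3*w + lim: 3*lim <= -2
Then branch requires 3*lim <= -2; else branch requires 6*w <= 1.
Before the if: ((w == 9 <==> w < -1) ==> 3*lim <= -2) && ((!(w == 9 <==> w < -1)) ==> 6*w <= 1)
Before lim := 3*lim + 4: ((w == 9 <==> w < -1) ==> 9*lim <= -14) && ((!(w == 9 <==> w < -1)) ==> 6*w <= 1)
Answer: WP = ((w == 9 <==> w < -1) ==> 9*lim <= -14) && ((!(w == 9 <==> w < -1)) ==> 6*w <= 1)


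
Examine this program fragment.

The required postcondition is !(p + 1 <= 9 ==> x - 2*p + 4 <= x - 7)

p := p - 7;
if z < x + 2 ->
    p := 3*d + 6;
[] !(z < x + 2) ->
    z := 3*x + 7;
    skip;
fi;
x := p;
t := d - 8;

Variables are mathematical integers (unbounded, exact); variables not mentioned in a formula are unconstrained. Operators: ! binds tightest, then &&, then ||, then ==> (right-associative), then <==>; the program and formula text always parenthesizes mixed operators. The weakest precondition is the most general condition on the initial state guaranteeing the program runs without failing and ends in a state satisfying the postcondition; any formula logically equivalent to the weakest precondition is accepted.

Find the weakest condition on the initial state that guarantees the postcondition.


Working backward. After the program, the postcondition !(p + 1 <= 9 ==> x - 2*p + 4 <= x - 7) must hold; in canonical form it is !(p <= 8 ==> 2*p >= 11).
Before t := d - 8: !(p <= 8 ==> 2*p >= 11)
Before x := p: !(p <= 8 ==> 2*p >= 11)
Then branch requires !(3*d <= 2 ==> 6*d >= -1); else branch requires !(p <= 8 ==> 2*p >= 11).
Before the if: (z < x + 2 ==> (!(3*d <= 2 ==> 6*d >= -1))) && ((!(z < x + 2)) ==> (!(p <= 8 ==> 2*p >= 11)))
Before p := p - 7: (z < x + 2 ==> (!(3*d <= 2 ==> 6*d >= -1))) && ((!(z < x + 2)) ==> (!(p <= 15 ==> 2*p >= 25)))
Answer: WP = (z < x + 2 ==> (!(3*d <= 2 ==> 6*d >= -1))) && ((!(z < x + 2)) ==> (!(p <= 15 ==> 2*p >= 25)))


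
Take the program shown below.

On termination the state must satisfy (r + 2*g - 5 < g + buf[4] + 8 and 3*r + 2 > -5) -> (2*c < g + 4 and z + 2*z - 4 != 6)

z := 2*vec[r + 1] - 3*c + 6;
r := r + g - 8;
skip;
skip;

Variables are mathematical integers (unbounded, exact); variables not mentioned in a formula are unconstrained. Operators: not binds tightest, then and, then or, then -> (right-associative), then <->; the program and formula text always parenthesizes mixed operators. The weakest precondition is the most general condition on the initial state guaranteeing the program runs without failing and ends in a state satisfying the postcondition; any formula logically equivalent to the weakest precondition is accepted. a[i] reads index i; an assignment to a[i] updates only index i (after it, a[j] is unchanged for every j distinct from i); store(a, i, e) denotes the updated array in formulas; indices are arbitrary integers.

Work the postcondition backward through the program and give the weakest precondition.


Working backward. After the program, the postcondition (r + 2*g - 5 < g + buf[4] + 8 and 3*r + 2 > -5) -> (2*c < g + 4 and z + 2*z - 4 != 6) must hold; in canonical form it is (g + r < buf[4] + 13 and 3*r > -7) -> (2*c < g + 4 and 3*z != 10).
Before skip: (g + r < buf[4] + 13 and 3*r > -7) -> (2*c < g + 4 and 3*z != 10)
Before skip: (g + r < buf[4] + 13 and 3*r > -7) -> (2*c < g + 4 and 3*z != 10)
Before r := r + g - 8: (2*g + r < buf[4] + 21 and 3*g + 3*r > 17) -> (2*c < g + 4 and 3*z != 10)
Before z := 2*vec[r + 1] - 3*c + 6: (2*g + r < buf[4] + 21 and 3*g + 3*r > 17) -> (2*c < g + 4 and 6*vec[r + 1] != 9*c - 8)
Answer: WP = (2*g + r < buf[4] + 21 and 3*g + 3*r > 17) -> (2*c < g + 4 and 6*vec[r + 1] != 9*c - 8)


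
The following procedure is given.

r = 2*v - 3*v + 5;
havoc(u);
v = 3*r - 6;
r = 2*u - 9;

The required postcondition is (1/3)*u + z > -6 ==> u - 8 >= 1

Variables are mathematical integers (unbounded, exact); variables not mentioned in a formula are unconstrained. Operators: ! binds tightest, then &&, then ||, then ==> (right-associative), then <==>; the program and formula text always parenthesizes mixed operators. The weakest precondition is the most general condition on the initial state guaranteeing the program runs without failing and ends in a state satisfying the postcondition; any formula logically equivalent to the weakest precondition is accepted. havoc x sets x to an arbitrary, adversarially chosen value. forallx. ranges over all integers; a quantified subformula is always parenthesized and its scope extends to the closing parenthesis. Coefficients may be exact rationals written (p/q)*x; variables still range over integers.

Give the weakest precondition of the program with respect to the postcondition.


Working backward. After the program, the postcondition (1/3)*u + z > -6 ==> u - 8 >= 1 must hold; in canonical form it is (1/3)*u + z > -6 ==> u >= 9.
Before r := 2*u - 9: (1/3)*u + z > -6 ==> u >= 9
Before v := 3*r - 6: (1/3)*u + z > -6 ==> u >= 9
Before havoc u: forall u_1. ((1/3)*u_1 + z > -6 ==> u_1 >= 9)
Before r := 2*v - 3*v + 5: forall u_1. ((1/3)*u_1 + z > -6 ==> u_1 >= 9)
Answer: WP = forall u_1. ((1/3)*u_1 + z > -6 ==> u_1 >= 9)


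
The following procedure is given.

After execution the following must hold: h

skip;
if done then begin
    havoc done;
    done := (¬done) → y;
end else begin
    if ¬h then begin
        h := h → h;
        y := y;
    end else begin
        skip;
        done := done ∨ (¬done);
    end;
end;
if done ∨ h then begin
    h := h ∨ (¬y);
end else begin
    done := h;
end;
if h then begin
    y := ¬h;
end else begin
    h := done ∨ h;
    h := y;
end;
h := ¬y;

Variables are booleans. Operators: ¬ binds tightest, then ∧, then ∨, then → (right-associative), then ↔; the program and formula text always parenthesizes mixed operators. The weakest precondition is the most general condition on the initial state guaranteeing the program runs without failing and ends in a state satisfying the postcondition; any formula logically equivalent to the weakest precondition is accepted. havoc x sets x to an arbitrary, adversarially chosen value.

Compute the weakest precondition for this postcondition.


Working backward. After the program, h must hold.
Before h := ¬y: ¬y
Then branch requires h; else branch requires ¬y.
Before the if: (¬h) → (¬y)
Then branch requires (¬(h ∨ (¬y))) → (¬y); else branch requires (¬h) → (¬y).
Before the if: ((done ∨ h) → ((¬(h ∨ (¬y))) → (¬y))) ∧ ((¬(done ∨ h)) → ((¬h) → (¬y)))
Then branch requires ((¬(h ∨ (¬y))) → (¬y)) ∧ ((y ∨ h) → ((¬(h ∨ (¬y))) → (¬y))) ∧ ((¬(y ∨ h)) → ((¬h) → (¬y))); else branch requires h → ((¬(h ∨ (¬y))) → (¬y)).
Before the if: (done → (((¬(h ∨ (¬y))) → (¬y)) ∧ ((y ∨ h) → ((¬(h ∨ (¬y))) → (¬y))) ∧ ((¬(y ∨ h)) → ((¬h) → (¬y))))) ∧ ((¬done) → (h → ((¬(h ∨ (¬y))) → (¬y))))
Before skip: (done → (((¬(h ∨ (¬y))) → (¬y)) ∧ ((y ∨ h) → ((¬(h ∨ (¬y))) → (¬y))) ∧ ((¬(y ∨ h)) → ((¬h) → (¬y))))) ∧ ((¬done) → (h → ((¬(h ∨ (¬y))) → (¬y))))
Answer: WP = (done → (((¬(h ∨ (¬y))) → (¬y)) ∧ ((y ∨ h) → ((¬(h ∨ (¬y))) → (¬y))) ∧ ((¬(y ∨ h)) → ((¬h) → (¬y))))) ∧ ((¬done) → (h → ((¬(h ∨ (¬y))) → (¬y))))


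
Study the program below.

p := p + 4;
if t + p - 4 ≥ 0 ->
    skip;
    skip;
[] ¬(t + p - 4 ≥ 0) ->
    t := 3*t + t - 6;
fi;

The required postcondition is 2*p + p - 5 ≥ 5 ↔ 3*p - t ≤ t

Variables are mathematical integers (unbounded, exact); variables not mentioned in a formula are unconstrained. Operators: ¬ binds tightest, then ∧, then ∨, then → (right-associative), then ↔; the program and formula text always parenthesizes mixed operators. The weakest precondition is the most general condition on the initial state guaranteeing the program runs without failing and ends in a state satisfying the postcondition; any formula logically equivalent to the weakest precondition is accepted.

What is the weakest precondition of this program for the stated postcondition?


Working backward. After the program, the postcondition 2*p + p - 5 ≥ 5 ↔ 3*p - t ≤ t must hold; in canonical form it is 3*p ≥ 10 ↔ 3*p ≤ 2*t.
Then branch requires 3*p ≥ 10 ↔ 3*p ≤ 2*t; else branch requires 3*p ≥ 10 ↔ 3*p ≤ 8*t - 12.
Before the if: (p + t ≥ 4 → (3*p ≥ 10 ↔ 3*p ≤ 2*t)) ∧ ((¬(p + t ≥ 4)) → (3*p ≥ 10 ↔ 3*p ≤ 8*t - 12))
Before p := p + 4: (p + t ≥ 0 → (3*p ≥ -2 ↔ 3*p ≤ 2*t - 12)) ∧ ((¬(p + t ≥ 0)) → (3*p ≥ -2 ↔ 3*p ≤ 8*t - 24))
Answer: WP = (p + t ≥ 0 → (3*p ≥ -2 ↔ 3*p ≤ 2*t - 12)) ∧ ((¬(p + t ≥ 0)) → (3*p ≥ -2 ↔ 3*p ≤ 8*t - 24))


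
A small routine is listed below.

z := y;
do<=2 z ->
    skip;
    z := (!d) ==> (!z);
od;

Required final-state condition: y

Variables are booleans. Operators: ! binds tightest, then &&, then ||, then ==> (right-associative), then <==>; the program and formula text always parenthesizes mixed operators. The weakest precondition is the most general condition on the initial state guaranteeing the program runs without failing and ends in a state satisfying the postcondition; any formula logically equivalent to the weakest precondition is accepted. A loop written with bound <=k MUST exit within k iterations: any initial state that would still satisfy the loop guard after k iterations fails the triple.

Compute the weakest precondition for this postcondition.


Working backward. After the program, y must hold.
Before the loop (bound <=2), unroll the exhaustion recursion (WP_0 = exit-now case; WP_j = one more guarded iteration, up to j = 2):
  WP_0: (!z) && y
  WP_1: (z ==> ((!((!d) ==> (!z))) && y)) && ((!z) ==> y)
  WP_2: (z ==> ((((!d) ==> (!z)) ==> ((!((!d) ==> (!((!d) ==> (!z))))) && y)) && ((!((!d) ==> (!z))) ==> y))) && ((!z) ==> y)
So before the loop: (z ==> ((((!d) ==> (!z)) ==> ((!((!d) ==> (!((!d) ==> (!z))))) && y)) && ((!((!d) ==> (!z))) ==> y))) && ((!z) ==> y)
Before z := y: (y ==> ((((!d) ==> (!y)) ==> ((!((!d) ==> (!((!d) ==> (!y))))) && y)) && ((!((!d) ==> (!y))) ==> y))) && ((!y) ==> y)
Answer: WP = (y ==> ((((!d) ==> (!y)) ==> ((!((!d) ==> (!((!d) ==> (!y))))) && y)) && ((!((!d) ==> (!y))) ==> y))) && ((!y) ==> y)


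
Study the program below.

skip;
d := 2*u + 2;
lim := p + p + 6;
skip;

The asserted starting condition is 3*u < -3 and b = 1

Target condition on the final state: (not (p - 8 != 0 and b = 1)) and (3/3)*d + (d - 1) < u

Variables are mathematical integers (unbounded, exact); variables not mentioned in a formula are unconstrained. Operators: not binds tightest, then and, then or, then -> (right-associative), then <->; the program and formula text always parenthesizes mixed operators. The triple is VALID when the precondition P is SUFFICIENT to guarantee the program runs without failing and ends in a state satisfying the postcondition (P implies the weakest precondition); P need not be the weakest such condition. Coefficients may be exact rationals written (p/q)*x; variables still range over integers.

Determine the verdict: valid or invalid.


Working backward. After the program, the postcondition (not (p - 8 != 0 and b = 1)) and (3/3)*d + (d - 1) < u must hold; in canonical form it is (not (p != 8 and b = 1)) and 2*d < u + 1.
Before skip: (not (p != 8 and b = 1)) and 2*d < u + 1
Before lim := p + p + 6: (not (p != 8 and b = 1)) and 2*d < u + 1
Before d := 2*u + 2: (not (p != 8 and b = 1)) and 3*u < -3
Before skip: (not (p != 8 and b = 1)) and 3*u < -3
The weakest precondition is (not (p != 8 and b = 1)) and 3*u < -3.
Check whether 3*u < -3 and b = 1 implies it.
Countermodel: at the initial state b = 1, p = 9, u = -2, the precondition holds but the weakest precondition fails.
Answer: invalid


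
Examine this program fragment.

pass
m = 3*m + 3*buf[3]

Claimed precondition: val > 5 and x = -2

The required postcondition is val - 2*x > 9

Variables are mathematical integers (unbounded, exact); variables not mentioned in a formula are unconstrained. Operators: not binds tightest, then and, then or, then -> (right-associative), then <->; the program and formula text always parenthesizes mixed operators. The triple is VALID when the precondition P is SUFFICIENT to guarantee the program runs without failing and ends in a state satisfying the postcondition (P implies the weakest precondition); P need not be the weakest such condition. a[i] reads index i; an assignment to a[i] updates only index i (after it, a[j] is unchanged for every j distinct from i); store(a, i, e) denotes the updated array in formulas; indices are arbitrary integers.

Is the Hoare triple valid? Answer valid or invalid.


Working backward. After the program, the postcondition val - 2*x > 9 must hold; in canonical form it is val > 2*x + 9.
Before m := 3*m + 3*buf[3]: val > 2*x + 9
Before skip: val > 2*x + 9
The weakest precondition is val > 2*x + 9.
Check whether val > 5 and x = -2 implies it.
Every state satisfying the precondition satisfies the weakest precondition: the implication holds.
Answer: valid


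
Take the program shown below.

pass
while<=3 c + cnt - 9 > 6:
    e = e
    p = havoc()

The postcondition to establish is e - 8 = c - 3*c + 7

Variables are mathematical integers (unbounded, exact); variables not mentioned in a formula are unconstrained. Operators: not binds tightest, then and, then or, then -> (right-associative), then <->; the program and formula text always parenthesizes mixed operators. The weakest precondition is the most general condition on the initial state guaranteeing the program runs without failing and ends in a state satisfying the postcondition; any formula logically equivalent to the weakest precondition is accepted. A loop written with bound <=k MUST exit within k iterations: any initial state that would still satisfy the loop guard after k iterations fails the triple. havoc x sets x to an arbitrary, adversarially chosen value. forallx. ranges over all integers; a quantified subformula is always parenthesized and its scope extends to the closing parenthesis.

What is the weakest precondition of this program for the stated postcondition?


Working backward. After the program, the postcondition e - 8 = c - 3*c + 7 must hold; in canonical form it is 2*c + e = 15.
Before the loop (bound <=3), unroll the exhaustion recursion (WP_0 = exit-now case; WP_j = one more guarded iteration, up to j = 3):
  WP_0: (not (c + cnt > 15)) and 2*c + e = 15
  WP_1: (c + cnt > 15 -> ((not (c + cnt > 15)) and 2*c + e = 15)) and ((not (c + cnt > 15)) -> 2*c + e = 15)
  WP_2: (c + cnt > 15 -> ((c + cnt > 15 -> ((not (c + cnt > 15)) and 2*c + e = 15)) and ((not (c + cnt > 15)) -> 2*c + e = 15))) and ((not (c + cnt > 15)) -> 2*c + e = 15)
  WP_3: (c + cnt > 15 -> ((c + cnt > 15 -> ((c + cnt > 15 -> ((not (c + cnt > 15)) and 2*c + e = 15)) and ((not (c + cnt > 15)) -> 2*c + e = 15))) and ((not (c + cnt > 15)) -> 2*c + e = 15))) and ((not (c + cnt > 15)) -> 2*c + e = 15)
So before the loop: (c + cnt > 15 -> ((c + cnt > 15 -> ((c + cnt > 15 -> ((not (c + cnt > 15)) and 2*c + e = 15)) and ((not (c + cnt > 15)) -> 2*c + e = 15))) and ((not (c + cnt > 15)) -> 2*c + e = 15))) and ((not (c + cnt > 15)) -> 2*c + e = 15)
Before skip: (c + cnt > 15 -> ((c + cnt > 15 -> ((c + cnt > 15 -> ((not (c + cnt > 15)) and 2*c + e = 15)) and ((not (c + cnt > 15)) -> 2*c + e = 15))) and ((not (c + cnt > 15)) -> 2*c + e = 15))) and ((not (c + cnt > 15)) -> 2*c + e = 15)
Answer: WP = (c + cnt > 15 -> ((c + cnt > 15 -> ((c + cnt > 15 -> ((not (c + cnt > 15)) and 2*c + e = 15)) and ((not (c + cnt > 15)) -> 2*c + e = 15))) and ((not (c + cnt > 15)) -> 2*c + e = 15))) and ((not (c + cnt > 15)) -> 2*c + e = 15)


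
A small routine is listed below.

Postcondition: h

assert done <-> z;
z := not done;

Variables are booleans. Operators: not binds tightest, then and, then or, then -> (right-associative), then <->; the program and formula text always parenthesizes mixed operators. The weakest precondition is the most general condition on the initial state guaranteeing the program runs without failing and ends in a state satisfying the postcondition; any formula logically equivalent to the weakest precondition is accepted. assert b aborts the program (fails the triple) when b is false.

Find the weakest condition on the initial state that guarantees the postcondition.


Working backward. After the program, h must hold.
Before z := not done: h
Before assert done <-> z: (done <-> z) and h
Answer: WP = (done <-> z) and h
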